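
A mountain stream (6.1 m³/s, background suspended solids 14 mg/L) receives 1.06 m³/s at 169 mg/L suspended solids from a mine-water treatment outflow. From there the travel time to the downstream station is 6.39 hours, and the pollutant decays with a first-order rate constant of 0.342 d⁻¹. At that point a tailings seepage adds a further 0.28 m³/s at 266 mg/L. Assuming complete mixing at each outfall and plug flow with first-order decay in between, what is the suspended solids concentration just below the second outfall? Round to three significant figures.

Flow-weighted average: C = (6.100·14.00 + 1.060·169.0) / 7.160 = 264.5/7.160 = 36.95 mg/L; combined flow 7.160 m³/s.
After decay, C = 36.95 × e^(−kt) = 36.95 × 0.9130 = 33.73 mg/L.
At the second outfall, C = (7.160·33.73 + 0.2800·266.0) / (7.160 + 0.2800) = 42.47 mg/L.

42.5 mg/L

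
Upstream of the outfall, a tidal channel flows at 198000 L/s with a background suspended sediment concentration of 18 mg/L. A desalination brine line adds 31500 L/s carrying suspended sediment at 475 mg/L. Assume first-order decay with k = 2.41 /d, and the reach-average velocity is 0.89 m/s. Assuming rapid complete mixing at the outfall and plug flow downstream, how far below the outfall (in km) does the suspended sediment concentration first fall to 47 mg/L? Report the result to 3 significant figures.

17.3 km

Conservation of mass: C = (198000·18.00 + 31500·475.0) / 229500 = 18530000/229500 = 80.73 mg/L.
Set 80.73·exp(−k·t) = 47 → t = ln(80.73/47)/k = 19390 s = 5.387 h.
Distance = v·t = 0.89·19390 = 17260 m = 17.26 km.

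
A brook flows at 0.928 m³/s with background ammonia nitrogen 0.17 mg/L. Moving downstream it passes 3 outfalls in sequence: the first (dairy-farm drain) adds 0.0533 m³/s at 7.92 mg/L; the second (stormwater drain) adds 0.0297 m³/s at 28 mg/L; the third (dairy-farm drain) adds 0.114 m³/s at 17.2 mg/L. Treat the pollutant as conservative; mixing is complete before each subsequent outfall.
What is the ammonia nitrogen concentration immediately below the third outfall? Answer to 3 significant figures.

Outfall 1: combined Q = 0.9813 m³/s; C = (0.9280·0.1700 + 0.05330·7.920)/0.9813 = 0.5909 mg/L.
Outfall 2: combined Q = 1.011 m³/s; C = (0.9813·0.5909 + 0.02970·28.00)/1.011 = 1.396 mg/L.
Outfall 3: combined Q = 1.125 m³/s; C = (1.011·1.396 + 0.1140·17.20)/1.125 = 2.998 mg/L.

3.00 mg/L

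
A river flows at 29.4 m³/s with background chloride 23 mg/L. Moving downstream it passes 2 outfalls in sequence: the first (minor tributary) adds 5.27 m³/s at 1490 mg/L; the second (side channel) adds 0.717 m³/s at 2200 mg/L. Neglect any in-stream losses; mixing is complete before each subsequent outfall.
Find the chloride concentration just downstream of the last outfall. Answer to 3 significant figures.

After outfall 1: Q = 29.40 + 5.270 = 34.67 m³/s; C = (29.40·23.00 + 5.270·1490)/34.67 = 246.0 mg/L.
After outfall 2: Q = 34.67 + 0.7170 = 35.39 m³/s; C = (34.67·246.0 + 0.7170·2200)/35.39 = 285.6 mg/L.

286 mg/L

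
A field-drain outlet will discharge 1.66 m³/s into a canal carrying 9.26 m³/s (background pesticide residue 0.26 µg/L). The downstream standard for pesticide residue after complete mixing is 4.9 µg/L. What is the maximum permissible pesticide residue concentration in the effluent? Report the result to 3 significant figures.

30.8 µg/L

At the limit, (Qr·Cr + Qe·Cₑ)/(Qr + Qe) = 4.9:
Cₑ = (10.92·4.9 − 9.260·0.2600) / 1.660 = 30.78 µg/L.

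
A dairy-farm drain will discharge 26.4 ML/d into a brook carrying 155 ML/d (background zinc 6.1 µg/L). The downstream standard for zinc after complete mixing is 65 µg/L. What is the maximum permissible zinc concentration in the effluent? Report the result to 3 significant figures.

At the limit, (Qr·Cr + Qe·Cₑ)/(Qr + Qe) = 65:
Cₑ = (181.4·65 − 155.0·6.100) / 26.40 = 410.8 µg/L.

411 µg/L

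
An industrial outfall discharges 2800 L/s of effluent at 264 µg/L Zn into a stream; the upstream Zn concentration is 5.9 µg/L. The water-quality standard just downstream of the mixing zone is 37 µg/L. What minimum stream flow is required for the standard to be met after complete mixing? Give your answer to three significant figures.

Set C_mix = 37: (Q·5.900 + 2800·264.0) / (Q + 2800) = 37
→ Q = 2800·(264.0 − 37)/(37 − 5.900) = 20440 L/s.

20400 L/s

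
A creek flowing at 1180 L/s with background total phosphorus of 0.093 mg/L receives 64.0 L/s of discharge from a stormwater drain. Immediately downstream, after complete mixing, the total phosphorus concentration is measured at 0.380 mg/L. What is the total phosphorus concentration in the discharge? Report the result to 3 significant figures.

5.67 mg/L

Mass balance: 1180·0.09300 + 64.00·Cₑ = 1244·0.3800
→ Cₑ = (1244·0.3800 − 1180·0.09300) / 64.00 = 5.672 mg/L.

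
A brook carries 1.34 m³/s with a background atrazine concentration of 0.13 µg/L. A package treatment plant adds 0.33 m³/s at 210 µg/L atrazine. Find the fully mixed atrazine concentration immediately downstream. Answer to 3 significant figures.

Flow-weighted average: C = (1.340·0.1300 + 0.3300·210.0) / 1.670 = 69.47/1.670 = 41.60 µg/L.

41.6 µg/L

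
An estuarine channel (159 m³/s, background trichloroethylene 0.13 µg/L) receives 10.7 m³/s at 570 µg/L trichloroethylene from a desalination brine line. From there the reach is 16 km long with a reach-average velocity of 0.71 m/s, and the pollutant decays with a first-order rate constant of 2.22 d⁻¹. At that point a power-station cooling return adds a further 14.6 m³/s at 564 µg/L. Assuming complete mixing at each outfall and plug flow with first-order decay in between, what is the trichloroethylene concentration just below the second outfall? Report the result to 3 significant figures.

63.3 µg/L

Conservation of mass: C = (159.0·0.1300 + 10.70·570.0) / 169.7 = 6120/169.7 = 36.06 µg/L; combined flow 169.7 m³/s.
Travel time t = 16·1000 / 0.71 = 22540 s = 6.260 h.
Decay over the reach: 36.06·exp(−kt) = 36.06·0.5604 = 20.21 µg/L.
At the second outfall, C = (169.7·20.21 + 14.60·564.0) / (169.7 + 14.60) = 63.29 µg/L.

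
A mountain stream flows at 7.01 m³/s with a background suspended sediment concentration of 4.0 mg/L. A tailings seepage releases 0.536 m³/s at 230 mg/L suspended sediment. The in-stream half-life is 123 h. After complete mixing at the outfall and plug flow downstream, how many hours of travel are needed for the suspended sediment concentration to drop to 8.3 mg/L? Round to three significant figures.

Conservation of mass: C = (7.010·4.000 + 0.5360·230.0) / 7.546 = 151.3/7.546 = 20.05 mg/L.
Half-life 123 h → k = ln 2 / 123 = 0.005635 h⁻¹ = 0.1352 d⁻¹.
20.05·exp(−k·t) = 8.3 → t = ln(20.05/8.3)/k = 563500 s = 156.5 h.

157 h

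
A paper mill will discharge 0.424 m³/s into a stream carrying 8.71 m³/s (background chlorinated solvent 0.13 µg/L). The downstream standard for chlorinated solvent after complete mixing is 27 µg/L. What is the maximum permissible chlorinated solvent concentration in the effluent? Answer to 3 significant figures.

At the limit, (Qr·Cr + Qe·Cₑ)/(Qr + Qe) = 27:
Cₑ = (9.134·27 − 8.710·0.1300) / 0.4240 = 579.0 µg/L.

579 µg/L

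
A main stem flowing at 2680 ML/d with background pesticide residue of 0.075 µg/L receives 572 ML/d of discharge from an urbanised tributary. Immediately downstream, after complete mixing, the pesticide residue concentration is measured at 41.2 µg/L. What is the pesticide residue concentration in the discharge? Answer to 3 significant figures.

Mass balance: 2680·0.07500 + 572.0·Cₑ = 3252·41.20
→ Cₑ = (3252·41.20 − 2680·0.07500) / 572.0 = 233.9 µg/L.

234 µg/L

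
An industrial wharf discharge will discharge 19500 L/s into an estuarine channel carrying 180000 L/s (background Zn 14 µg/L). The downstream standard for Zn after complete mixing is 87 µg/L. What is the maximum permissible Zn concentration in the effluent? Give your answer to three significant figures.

At the limit, (Qr·Cr + Qe·Cₑ)/(Qr + Qe) = 87:
Cₑ = (199500·87 − 180000·14.00) / 19500 = 760.8 µg/L.

761 µg/L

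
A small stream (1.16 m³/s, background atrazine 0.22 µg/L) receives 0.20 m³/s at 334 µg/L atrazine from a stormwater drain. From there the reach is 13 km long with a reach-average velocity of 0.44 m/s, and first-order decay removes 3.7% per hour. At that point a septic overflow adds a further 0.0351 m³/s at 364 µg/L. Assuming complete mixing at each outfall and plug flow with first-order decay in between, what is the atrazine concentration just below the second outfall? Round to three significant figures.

After mixing, C = (1.160·0.2200 + 0.2000·334.0) / 1.360 = 67.06/1.360 = 49.31 µg/L; combined flow 1.360 m³/s.
Travel time t = 13·1000 / 0.44 = 29550 s = 8.207 h.
3.7%/h lost → k = −ln(1 − 0.037) = 0.03770 h⁻¹.
Decay over the reach: 49.31·exp(−kt) = 49.31·0.7339 = 36.18 µg/L.
At the second outfall, C = (1.360·36.18 + 0.03510·364.0) / (1.360 + 0.03510) = 44.43 µg/L.

44.4 µg/L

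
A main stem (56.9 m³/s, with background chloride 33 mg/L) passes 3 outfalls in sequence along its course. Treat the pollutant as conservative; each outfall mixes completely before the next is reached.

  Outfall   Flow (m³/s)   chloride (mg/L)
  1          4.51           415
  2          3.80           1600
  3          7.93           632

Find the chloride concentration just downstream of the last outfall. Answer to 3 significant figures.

203 mg/L

Below outfall 1: Q → 61.41 m³/s, C = (56.90·33.00 + 4.510·415.0)/61.41 = 61.05 mg/L.
Below outfall 2: Q → 65.21 m³/s, C = (61.41·61.05 + 3.800·1600)/65.21 = 150.7 mg/L.
Below outfall 3: Q → 73.14 m³/s, C = (65.21·150.7 + 7.930·632.0)/73.14 = 202.9 mg/L.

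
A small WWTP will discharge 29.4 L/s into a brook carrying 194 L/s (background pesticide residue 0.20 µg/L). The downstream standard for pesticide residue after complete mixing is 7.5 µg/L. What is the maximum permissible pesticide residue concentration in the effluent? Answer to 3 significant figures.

At the limit, (Qr·Cr + Qe·Cₑ)/(Qr + Qe) = 7.5:
Cₑ = (223.4·7.5 − 194.0·0.2000) / 29.40 = 55.67 µg/L.

55.7 µg/L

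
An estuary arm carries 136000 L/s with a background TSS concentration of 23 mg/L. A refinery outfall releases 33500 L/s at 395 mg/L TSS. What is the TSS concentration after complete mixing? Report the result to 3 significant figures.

96.5 mg/L

Mixed concentration C = ΣQC/ΣQ = (136000·23.00 + 33500·395.0) / 169500 = 16360000/169500 = 96.52 mg/L.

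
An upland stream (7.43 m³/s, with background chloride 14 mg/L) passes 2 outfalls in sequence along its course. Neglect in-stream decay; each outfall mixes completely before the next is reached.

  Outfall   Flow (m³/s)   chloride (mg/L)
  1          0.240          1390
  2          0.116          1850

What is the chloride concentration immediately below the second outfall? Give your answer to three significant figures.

83.8 mg/L

Below outfall 1: Q → 7.670 m³/s, C = (7.430·14.00 + 0.2400·1390)/7.670 = 57.06 mg/L.
Below outfall 2: Q → 7.786 m³/s, C = (7.670·57.06 + 0.1160·1850)/7.786 = 83.77 mg/L.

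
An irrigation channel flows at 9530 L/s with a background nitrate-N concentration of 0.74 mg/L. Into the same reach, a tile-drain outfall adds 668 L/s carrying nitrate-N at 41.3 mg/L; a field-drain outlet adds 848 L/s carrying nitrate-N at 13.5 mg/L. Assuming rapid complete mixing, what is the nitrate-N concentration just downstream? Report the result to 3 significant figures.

4.17 mg/L

Mixed concentration C = ΣQC/ΣQ = (9530·0.7400 + 668.0·41.30 + 848.0·13.50) / 11050 = 46090/11050 = 4.172 mg/L.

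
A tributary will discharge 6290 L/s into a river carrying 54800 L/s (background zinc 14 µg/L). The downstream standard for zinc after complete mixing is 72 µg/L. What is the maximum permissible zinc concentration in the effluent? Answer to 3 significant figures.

At the limit, (Qr·Cr + Qe·Cₑ)/(Qr + Qe) = 72:
Cₑ = (61090·72 − 54800·14.00) / 6290 = 577.3 µg/L.

577 µg/L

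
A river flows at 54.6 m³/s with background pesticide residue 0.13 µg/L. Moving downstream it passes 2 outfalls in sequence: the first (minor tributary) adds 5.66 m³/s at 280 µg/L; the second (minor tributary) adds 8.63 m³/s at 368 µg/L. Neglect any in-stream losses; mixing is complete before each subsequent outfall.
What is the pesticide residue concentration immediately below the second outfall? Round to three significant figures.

69.2 µg/L

Below outfall 1: Q → 60.26 m³/s, C = (54.60·0.1300 + 5.660·280.0)/60.26 = 26.42 µg/L.
Below outfall 2: Q → 68.89 m³/s, C = (60.26·26.42 + 8.630·368.0)/68.89 = 69.21 µg/L.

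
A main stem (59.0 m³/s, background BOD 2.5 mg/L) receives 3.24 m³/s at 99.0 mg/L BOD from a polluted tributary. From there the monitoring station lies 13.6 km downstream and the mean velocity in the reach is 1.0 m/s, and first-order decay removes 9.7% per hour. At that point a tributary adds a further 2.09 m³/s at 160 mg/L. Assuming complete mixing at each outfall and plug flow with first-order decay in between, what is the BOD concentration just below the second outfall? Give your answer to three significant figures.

10.1 mg/L

After mixing, C = (59.00·2.500 + 3.240·99.00) / 62.24 = 468.3/62.24 = 7.523 mg/L; combined flow 62.24 m³/s.
Travel time t = 13.6·1000 / 1.0 = 13600 s = 3.778 h.
9.7%/h lost → k = −ln(1 − 0.097) = 0.1020 h⁻¹.
Decay over the reach: 7.523·exp(−kt) = 7.523·0.6801 = 5.117 mg/L.
Second outfall: C = (62.24·5.117 + 2.090·160.0)/64.33 = 10.15 mg/L.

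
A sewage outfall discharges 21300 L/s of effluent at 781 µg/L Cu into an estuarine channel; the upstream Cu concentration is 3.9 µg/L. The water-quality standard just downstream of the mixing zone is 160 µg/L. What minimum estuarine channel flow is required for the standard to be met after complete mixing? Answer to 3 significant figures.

Set C_mix = 160: (Q·3.900 + 21300·781.0) / (Q + 21300) = 160
→ Q = 21300·(781.0 − 160)/(160 − 3.900) = 84740 L/s.

84700 L/s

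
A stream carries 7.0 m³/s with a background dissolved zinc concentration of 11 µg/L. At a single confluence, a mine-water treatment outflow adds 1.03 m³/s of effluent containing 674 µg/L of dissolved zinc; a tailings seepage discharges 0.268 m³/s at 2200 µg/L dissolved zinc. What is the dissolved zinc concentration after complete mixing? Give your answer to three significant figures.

164 µg/L

Mass balance: C = (7.000·11.00 + 1.030·674.0 + 0.2680·2200) / 8.298 = 1361/8.298 = 164.0 µg/L.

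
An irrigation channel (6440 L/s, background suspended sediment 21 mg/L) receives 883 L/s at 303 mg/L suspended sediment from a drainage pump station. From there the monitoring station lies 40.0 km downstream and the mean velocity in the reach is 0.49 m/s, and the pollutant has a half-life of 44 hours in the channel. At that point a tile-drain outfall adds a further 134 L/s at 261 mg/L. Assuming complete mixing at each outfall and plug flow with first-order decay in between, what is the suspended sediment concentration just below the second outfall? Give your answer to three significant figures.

Flow-weighted average: C = (6440·21.00 + 883.0·303.0) / 7323 = 402800/7323 = 55.00 mg/L; combined flow 7323 L/s.
Travel time t = 40.0·1000 / 0.49 = 81630 s = 22.68 h.
Half-life 44 h → k = ln 2 / 44 = 0.01575 h⁻¹ = 0.3781 d⁻¹.
First-order decay: C = 55.00·exp(−k·t) = 55.00·0.6996 = 38.48 mg/L.
Second outfall: C = (7323·38.48 + 134.0·261.0)/7457 = 42.48 mg/L.

42.5 mg/L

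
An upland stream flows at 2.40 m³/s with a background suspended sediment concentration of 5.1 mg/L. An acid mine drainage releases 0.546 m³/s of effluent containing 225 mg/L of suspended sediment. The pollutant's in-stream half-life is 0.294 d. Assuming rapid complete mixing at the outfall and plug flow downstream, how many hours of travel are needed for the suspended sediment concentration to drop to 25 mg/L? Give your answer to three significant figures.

Mass balance: C = (2.400·5.100 + 0.5460·225.0) / 2.946 = 135.1/2.946 = 45.86 mg/L.
Half-life 0.294 d → k = ln 2 / 0.294 = 2.358 d⁻¹.
45.86·exp(−k·t) = 25 → t = ln(45.86/25)/k = 22230 s = 6.175 h.

6.18 h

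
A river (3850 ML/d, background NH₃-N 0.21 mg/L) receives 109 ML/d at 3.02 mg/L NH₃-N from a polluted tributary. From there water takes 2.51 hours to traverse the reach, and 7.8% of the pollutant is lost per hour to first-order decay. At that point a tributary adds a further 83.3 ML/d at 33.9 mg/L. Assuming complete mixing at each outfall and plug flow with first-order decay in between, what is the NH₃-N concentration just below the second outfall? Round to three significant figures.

Conservation of mass: C = (3850·0.2100 + 109.0·3.020) / 3959 = 1138/3959 = 0.2874 mg/L; combined flow 3959 ML/d.
7.8%/h lost → k = −ln(1 − 0.078) = 0.08121 h⁻¹.
Decay over the reach: 0.2874·exp(−kt) = 0.2874·0.8156 = 0.2344 mg/L.
At the second outfall, C = (3959·0.2344 + 83.30·33.90) / (3959 + 83.30) = 0.9281 mg/L.

0.928 mg/L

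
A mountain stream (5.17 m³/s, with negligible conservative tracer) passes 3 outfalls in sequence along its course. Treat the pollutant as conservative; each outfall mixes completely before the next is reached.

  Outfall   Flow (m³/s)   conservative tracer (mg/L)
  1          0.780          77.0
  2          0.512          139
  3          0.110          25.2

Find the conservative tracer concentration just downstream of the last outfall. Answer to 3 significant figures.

20.4 mg/L

Below outfall 1: Q → 5.950 m³/s, C = (5.170·0 + 0.7800·77.00)/5.950 = 10.09 mg/L.
Below outfall 2: Q → 6.462 m³/s, C = (5.950·10.09 + 0.5120·139.0)/6.462 = 20.31 mg/L.
Below outfall 3: Q → 6.572 m³/s, C = (6.462·20.31 + 0.1100·25.20)/6.572 = 20.39 mg/L.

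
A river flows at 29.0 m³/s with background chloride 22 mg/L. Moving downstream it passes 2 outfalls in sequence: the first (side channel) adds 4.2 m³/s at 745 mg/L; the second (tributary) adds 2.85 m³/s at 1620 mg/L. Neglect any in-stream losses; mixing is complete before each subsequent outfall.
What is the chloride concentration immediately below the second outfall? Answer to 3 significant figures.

233 mg/L

Outfall 1: combined Q = 33.20 m³/s; C = (29.00·22.00 + 4.200·745.0)/33.20 = 113.5 mg/L.
Outfall 2: combined Q = 36.05 m³/s; C = (33.20·113.5 + 2.850·1620)/36.05 = 232.6 mg/L.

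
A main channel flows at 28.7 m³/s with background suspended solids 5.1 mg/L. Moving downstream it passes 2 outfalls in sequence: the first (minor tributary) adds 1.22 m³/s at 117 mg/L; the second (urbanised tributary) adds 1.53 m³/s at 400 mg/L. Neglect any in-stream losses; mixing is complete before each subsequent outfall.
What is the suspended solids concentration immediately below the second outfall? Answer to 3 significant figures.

Outfall 1: combined Q = 29.92 m³/s; C = (28.70·5.100 + 1.220·117.0)/29.92 = 9.663 mg/L.
Outfall 2: combined Q = 31.45 m³/s; C = (29.92·9.663 + 1.530·400.0)/31.45 = 28.65 mg/L.

28.7 mg/L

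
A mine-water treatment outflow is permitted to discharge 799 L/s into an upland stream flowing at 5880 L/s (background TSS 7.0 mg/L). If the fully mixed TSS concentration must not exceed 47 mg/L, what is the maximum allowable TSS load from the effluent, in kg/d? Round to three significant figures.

23600 kg/d

Mass balance at the limit: 5880·7.000 + 799.0·Cₑ = 6679·47 → Cₑ = 341.4 mg/L.
799.0 L/s = 0.7990 m³/s. Load = 0.7990 m³/s × 341.4 g/m³ × 86 400 s/d = 23570 kg/d.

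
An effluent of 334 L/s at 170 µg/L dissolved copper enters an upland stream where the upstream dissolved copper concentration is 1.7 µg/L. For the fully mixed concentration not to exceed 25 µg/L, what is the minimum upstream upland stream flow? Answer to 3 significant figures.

Set C_mix = 25: (Q·1.700 + 334.0·170.0) / (Q + 334.0) = 25
→ Q = 334.0·(170.0 − 25)/(25 − 1.700) = 2079 L/s.

2080 L/s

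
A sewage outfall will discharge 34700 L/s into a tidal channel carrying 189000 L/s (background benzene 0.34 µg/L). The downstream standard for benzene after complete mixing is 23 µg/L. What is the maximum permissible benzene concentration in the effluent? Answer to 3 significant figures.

146 µg/L

At the limit, (Qr·Cr + Qe·Cₑ)/(Qr + Qe) = 23:
Cₑ = (223700·23 − 189000·0.3400) / 34700 = 146.4 µg/L.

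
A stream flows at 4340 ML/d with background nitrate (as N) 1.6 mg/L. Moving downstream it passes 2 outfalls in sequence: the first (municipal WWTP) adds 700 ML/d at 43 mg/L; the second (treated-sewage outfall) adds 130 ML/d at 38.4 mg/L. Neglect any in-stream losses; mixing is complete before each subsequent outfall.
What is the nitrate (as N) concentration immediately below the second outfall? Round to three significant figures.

8.13 mg/L

Below outfall 1: Q → 5040 ML/d, C = (4340·1.600 + 700.0·43.00)/5040 = 7.350 mg/L.
Below outfall 2: Q → 5170 ML/d, C = (5040·7.350 + 130.0·38.40)/5170 = 8.131 mg/L.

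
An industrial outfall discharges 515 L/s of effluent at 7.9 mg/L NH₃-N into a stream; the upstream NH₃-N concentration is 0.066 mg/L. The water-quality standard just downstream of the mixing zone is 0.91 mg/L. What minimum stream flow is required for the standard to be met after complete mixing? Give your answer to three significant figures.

4270 L/s

Set C_mix = 0.91: (Q·0.06600 + 515.0·7.900) / (Q + 515.0) = 0.91
→ Q = 515.0·(7.900 − 0.91)/(0.91 − 0.06600) = 4265 L/s.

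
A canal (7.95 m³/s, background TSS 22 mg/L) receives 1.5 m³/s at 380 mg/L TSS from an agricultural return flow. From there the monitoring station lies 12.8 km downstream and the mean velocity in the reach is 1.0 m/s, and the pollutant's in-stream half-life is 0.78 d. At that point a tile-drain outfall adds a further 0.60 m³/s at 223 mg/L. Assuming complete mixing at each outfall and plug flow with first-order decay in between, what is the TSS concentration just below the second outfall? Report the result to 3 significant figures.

78.3 mg/L

Mass balance: C = (7.950·22.00 + 1.500·380.0) / 9.450 = 744.9/9.450 = 78.83 mg/L; combined flow 9.450 m³/s.
Travel time t = 12.8·1000 / 1.0 = 12800 s = 3.556 h.
Half-life 0.78 d → k = ln 2 / 0.78 = 0.8887 d⁻¹.
Decay over the reach: 78.83·exp(−kt) = 78.83·0.8766 = 69.10 mg/L.
At the second outfall, C = (9.450·69.10 + 0.6000·223.0) / (9.450 + 0.6000) = 78.29 mg/L.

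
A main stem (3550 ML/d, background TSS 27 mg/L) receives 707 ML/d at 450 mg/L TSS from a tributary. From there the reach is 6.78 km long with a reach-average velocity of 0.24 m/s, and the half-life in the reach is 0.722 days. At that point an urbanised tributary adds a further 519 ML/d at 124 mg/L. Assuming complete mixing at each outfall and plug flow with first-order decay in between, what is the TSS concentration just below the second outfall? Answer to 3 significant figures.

76.8 mg/L

Conservation of mass: C = (3550·27.00 + 707.0·450.0) / 4257 = 414000/4257 = 97.25 mg/L; combined flow 4257 ML/d.
Travel time t = 6.78·1000 / 0.24 = 28250 s = 7.847 h.
Half-life 0.722 d → k = ln 2 / 0.722 = 0.9600 d⁻¹.
Applying C = C₀e^(−kt): 97.25 × 0.7306 = 71.05 mg/L.
Second outfall: C = (4257·71.05 + 519.0·124.0)/4776 = 76.81 mg/L.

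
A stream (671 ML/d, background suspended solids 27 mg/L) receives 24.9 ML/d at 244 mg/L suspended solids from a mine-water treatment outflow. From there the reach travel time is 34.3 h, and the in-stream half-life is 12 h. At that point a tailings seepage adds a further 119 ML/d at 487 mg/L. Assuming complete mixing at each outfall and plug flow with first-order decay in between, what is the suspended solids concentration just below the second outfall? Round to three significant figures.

Mixed concentration C = ΣQC/ΣQ = (671.0·27.00 + 24.90·244.0) / 695.9 = 24190/695.9 = 34.76 mg/L; combined flow 695.9 ML/d.
Half-life 12 h → k = ln 2 / 12 = 0.05776 h⁻¹ = 1.386 d⁻¹.
Decay over the reach: 34.76·exp(−kt) = 34.76·0.1379 = 4.794 mg/L.
At the second outfall, C = (695.9·4.794 + 119.0·487.0) / (695.9 + 119.0) = 75.21 mg/L.

75.2 mg/L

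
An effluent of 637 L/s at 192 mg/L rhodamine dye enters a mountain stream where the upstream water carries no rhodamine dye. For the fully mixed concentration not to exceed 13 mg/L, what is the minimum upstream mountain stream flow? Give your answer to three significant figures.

8770 L/s

Set C_mix = 13: (Q·0 + 637.0·192.0) / (Q + 637.0) = 13
→ Q = 637.0·(192.0 − 13)/(13 − 0) = 8771 L/s.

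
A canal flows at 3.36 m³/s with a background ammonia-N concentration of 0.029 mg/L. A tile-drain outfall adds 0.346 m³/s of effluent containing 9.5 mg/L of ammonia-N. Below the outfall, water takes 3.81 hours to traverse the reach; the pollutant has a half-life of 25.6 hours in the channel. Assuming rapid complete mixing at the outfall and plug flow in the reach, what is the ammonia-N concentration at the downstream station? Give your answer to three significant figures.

Mixed concentration C = ΣQC/ΣQ = (3.360·0.02900 + 0.3460·9.500) / 3.706 = 3.384/3.706 = 0.9132 mg/L.
Half-life 25.6 h → k = ln 2 / 25.6 = 0.02708 h⁻¹ = 0.6498 d⁻¹.
Applying C = C₀e^(−kt): 0.9132 × 0.9020 = 0.8237 mg/L.

0.824 mg/L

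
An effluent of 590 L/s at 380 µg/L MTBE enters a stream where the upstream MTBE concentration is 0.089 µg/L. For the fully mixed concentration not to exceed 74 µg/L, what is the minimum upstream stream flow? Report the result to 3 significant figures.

2440 L/s

Set C_mix = 74: (Q·0.08900 + 590.0·380.0) / (Q + 590.0) = 74
→ Q = 590.0·(380.0 − 74)/(74 − 0.08900) = 2443 L/s.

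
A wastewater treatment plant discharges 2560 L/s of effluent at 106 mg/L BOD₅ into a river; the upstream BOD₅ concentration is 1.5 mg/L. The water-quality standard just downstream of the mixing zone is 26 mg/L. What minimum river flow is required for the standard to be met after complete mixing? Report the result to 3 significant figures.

8360 L/s

Set C_mix = 26: (Q·1.500 + 2560·106.0) / (Q + 2560) = 26
→ Q = 2560·(106.0 − 26)/(26 − 1.500) = 8359 L/s.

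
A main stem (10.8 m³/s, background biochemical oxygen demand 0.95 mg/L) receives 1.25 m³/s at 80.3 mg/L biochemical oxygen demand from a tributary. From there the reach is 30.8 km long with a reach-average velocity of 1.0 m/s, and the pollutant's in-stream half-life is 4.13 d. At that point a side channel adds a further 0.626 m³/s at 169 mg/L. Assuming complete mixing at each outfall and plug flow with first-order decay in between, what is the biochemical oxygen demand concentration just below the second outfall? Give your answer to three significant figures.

16.6 mg/L

Conservation of mass: C = (10.80·0.9500 + 1.250·80.30) / 12.05 = 110.6/12.05 = 9.181 mg/L; combined flow 12.05 m³/s.
Travel time t = 30.8·1000 / 1.0 = 30800 s = 8.556 h.
Half-life 4.13 d → k = ln 2 / 4.13 = 0.1678 d⁻¹.
First-order decay: C = 9.181·exp(−k·t) = 9.181·0.9419 = 8.648 mg/L.
At the second outfall, C = (12.05·8.648 + 0.6260·169.0) / (12.05 + 0.6260) = 16.57 mg/L.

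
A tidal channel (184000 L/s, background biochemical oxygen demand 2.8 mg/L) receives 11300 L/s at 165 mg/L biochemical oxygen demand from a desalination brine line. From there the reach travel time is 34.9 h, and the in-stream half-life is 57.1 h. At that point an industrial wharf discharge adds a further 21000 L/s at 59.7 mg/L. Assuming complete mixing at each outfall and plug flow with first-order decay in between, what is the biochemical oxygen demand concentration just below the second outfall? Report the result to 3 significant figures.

After mixing, C = (184000·2.800 + 11300·165.0) / 195300 = 2380000/195300 = 12.18 mg/L; combined flow 195300 L/s.
Half-life 57.1 h → k = ln 2 / 57.1 = 0.01214 h⁻¹ = 0.2913 d⁻¹.
After decay, C = 12.18 × e^(−kt) = 12.18 × 0.6546 = 7.977 mg/L.
Second outfall: C = (195300·7.977 + 21000·59.70)/216300 = 13.00 mg/L.

13.0 mg/L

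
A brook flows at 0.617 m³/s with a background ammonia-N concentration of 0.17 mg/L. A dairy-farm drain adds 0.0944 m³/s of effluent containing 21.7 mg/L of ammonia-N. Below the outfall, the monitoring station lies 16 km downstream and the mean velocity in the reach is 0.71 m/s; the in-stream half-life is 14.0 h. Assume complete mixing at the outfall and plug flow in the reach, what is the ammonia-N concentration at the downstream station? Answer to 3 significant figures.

2.22 mg/L

After mixing, C = (0.6170·0.1700 + 0.09440·21.70) / 0.7114 = 2.153/0.7114 = 3.027 mg/L.
Travel time t = 16·1000 / 0.71 = 22540 s = 6.260 h.
Half-life 14.0 h → k = ln 2 / 14.0 = 0.04951 h⁻¹ = 1.188 d⁻¹.
Applying C = C₀e^(−kt): 3.027 × 0.7335 = 2.220 mg/L.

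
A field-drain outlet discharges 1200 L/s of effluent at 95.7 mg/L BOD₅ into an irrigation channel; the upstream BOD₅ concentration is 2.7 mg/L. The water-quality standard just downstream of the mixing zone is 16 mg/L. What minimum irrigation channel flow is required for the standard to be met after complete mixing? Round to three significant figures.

7190 L/s

Set C_mix = 16: (Q·2.700 + 1200·95.70) / (Q + 1200) = 16
→ Q = 1200·(95.70 − 16)/(16 − 2.700) = 7191 L/s.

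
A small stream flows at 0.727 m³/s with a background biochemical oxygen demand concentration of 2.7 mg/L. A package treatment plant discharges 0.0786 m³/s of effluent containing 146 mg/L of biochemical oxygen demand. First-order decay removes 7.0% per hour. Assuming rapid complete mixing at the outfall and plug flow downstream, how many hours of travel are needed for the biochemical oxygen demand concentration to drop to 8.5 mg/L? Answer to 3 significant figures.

After mixing, C = (0.7270·2.700 + 0.07860·146.0) / 0.8056 = 13.44/0.8056 = 16.68 mg/L.
7.0%/h lost → k = −ln(1 − 0.07) = 0.07257 h⁻¹.
16.68·exp(−k·t) = 8.5 → t = ln(16.68/8.5)/k = 33450 s = 9.291 h.

9.29 h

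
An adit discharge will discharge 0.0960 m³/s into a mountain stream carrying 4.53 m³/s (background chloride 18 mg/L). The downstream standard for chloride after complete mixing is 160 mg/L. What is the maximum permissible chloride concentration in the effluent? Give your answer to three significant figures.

6860 mg/L

At the limit, (Qr·Cr + Qe·Cₑ)/(Qr + Qe) = 160:
Cₑ = (4.626·160 − 4.530·18.00) / 0.09600 = 6861 mg/L.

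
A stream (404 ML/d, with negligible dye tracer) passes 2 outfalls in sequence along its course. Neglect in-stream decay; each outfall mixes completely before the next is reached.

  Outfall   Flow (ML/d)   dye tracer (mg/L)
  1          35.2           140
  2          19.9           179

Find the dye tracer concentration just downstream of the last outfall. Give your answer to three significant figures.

18.5 mg/L

Outfall 1: combined Q = 439.2 ML/d; C = (404.0·0 + 35.20·140.0)/439.2 = 11.22 mg/L.
Outfall 2: combined Q = 459.1 ML/d; C = (439.2·11.22 + 19.90·179.0)/459.1 = 18.49 mg/L.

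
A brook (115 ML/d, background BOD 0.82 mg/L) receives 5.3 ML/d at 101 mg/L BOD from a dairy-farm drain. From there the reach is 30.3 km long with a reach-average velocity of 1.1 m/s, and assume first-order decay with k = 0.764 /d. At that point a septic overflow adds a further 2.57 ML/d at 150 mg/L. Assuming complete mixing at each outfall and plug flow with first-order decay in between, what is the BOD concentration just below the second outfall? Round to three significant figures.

7.15 mg/L

Mixed concentration C = ΣQC/ΣQ = (115.0·0.8200 + 5.300·101.0) / 120.3 = 629.6/120.3 = 5.234 mg/L; combined flow 120.3 ML/d.
Travel time t = 30.3·1000 / 1.1 = 27550 s = 7.652 h.
After decay, C = 5.234 × e^(−kt) = 5.234 × 0.7838 = 4.102 mg/L.
Second outfall: C = (120.3·4.102 + 2.570·150.0)/122.9 = 7.154 mg/L.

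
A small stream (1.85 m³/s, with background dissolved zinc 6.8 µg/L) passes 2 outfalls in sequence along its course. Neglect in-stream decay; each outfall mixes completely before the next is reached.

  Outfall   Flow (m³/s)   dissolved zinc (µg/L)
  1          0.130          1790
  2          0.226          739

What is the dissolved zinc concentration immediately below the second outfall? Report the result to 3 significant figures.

Outfall 1: combined Q = 1.980 m³/s; C = (1.850·6.800 + 0.1300·1790)/1.980 = 123.9 µg/L.
Outfall 2: combined Q = 2.206 m³/s; C = (1.980·123.9 + 0.2260·739.0)/2.206 = 186.9 µg/L.

187 µg/L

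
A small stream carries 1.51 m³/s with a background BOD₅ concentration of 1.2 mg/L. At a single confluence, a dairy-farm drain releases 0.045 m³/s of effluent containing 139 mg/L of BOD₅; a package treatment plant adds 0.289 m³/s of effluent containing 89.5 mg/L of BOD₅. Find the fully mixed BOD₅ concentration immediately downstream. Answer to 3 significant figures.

Flow-weighted average: C = (1.510·1.200 + 0.04500·139.0 + 0.2890·89.50) / 1.844 = 33.93/1.844 = 18.40 mg/L.

18.4 mg/L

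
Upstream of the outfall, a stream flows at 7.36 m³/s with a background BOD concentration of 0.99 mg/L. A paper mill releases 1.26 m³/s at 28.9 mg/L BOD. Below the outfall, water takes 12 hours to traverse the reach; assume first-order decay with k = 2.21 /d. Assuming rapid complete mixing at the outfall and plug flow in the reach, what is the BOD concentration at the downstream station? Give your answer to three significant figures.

Mass balance: C = (7.360·0.9900 + 1.260·28.90) / 8.620 = 43.70/8.620 = 5.070 mg/L.
After decay, C = 5.070 × e^(−kt) = 5.070 × 0.3312 = 1.679 mg/L.

1.68 mg/L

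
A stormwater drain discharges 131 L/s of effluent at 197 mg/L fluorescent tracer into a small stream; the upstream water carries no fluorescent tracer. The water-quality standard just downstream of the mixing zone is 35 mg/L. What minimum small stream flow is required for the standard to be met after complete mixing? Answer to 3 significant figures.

Set C_mix = 35: (Q·0 + 131.0·197.0) / (Q + 131.0) = 35
→ Q = 131.0·(197.0 − 35)/(35 − 0) = 606.3 L/s.

606 L/s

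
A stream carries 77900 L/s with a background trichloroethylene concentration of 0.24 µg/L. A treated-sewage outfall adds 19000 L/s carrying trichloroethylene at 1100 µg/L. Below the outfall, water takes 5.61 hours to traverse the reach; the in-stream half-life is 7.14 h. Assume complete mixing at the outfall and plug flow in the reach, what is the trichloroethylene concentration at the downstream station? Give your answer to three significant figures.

125 µg/L

Flow-weighted average: C = (77900·0.2400 + 19000·1100) / 96900 = 20920000/96900 = 215.9 µg/L.
Half-life 7.14 h → k = ln 2 / 7.14 = 0.09708 h⁻¹ = 2.330 d⁻¹.
After decay, C = 215.9 × e^(−kt) = 215.9 × 0.5801 = 125.2 µg/L.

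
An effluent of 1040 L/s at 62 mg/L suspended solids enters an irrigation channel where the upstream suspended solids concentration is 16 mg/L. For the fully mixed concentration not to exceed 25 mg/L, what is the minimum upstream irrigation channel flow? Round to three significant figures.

Set C_mix = 25: (Q·16.00 + 1040·62.00) / (Q + 1040) = 25
→ Q = 1040·(62.00 − 25)/(25 − 16.00) = 4276 L/s.

4280 L/s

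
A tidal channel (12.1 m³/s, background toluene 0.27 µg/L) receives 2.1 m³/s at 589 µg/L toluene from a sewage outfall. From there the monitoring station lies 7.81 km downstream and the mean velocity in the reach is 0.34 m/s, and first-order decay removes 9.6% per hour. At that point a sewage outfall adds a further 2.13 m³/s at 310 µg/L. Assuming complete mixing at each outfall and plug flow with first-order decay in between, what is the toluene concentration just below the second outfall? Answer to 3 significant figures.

After mixing, C = (12.10·0.2700 + 2.100·589.0) / 14.20 = 1240/14.20 = 87.34 µg/L; combined flow 14.20 m³/s.
Travel time t = 7.81·1000 / 0.34 = 22970 s = 6.381 h.
9.6%/h lost → k = −ln(1 − 0.096) = 0.1009 h⁻¹.
Decay over the reach: 87.34·exp(−kt) = 87.34·0.5252 = 45.87 µg/L.
Second outfall: C = (14.20·45.87 + 2.130·310.0)/16.33 = 80.32 µg/L.

80.3 µg/L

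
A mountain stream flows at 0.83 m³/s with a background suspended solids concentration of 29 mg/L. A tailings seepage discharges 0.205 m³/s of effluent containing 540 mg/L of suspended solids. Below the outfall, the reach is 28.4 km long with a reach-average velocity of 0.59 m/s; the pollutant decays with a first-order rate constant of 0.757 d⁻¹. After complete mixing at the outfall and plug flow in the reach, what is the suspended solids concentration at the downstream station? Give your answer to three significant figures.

Flow-weighted average: C = (0.8300·29.00 + 0.2050·540.0) / 1.035 = 134.8/1.035 = 130.2 mg/L.
Travel time t = 28.4·1000 / 0.59 = 48140 s = 13.37 h.
After decay, C = 130.2 × e^(−kt) = 130.2 × 0.6559 = 85.41 mg/L.

85.4 mg/L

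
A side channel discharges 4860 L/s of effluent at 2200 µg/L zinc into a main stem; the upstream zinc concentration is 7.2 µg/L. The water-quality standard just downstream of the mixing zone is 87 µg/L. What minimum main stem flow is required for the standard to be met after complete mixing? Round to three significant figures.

Set C_mix = 87: (Q·7.200 + 4860·2200) / (Q + 4860) = 87
→ Q = 4860·(2200 − 87)/(87 − 7.200) = 128700 L/s.

129000 L/s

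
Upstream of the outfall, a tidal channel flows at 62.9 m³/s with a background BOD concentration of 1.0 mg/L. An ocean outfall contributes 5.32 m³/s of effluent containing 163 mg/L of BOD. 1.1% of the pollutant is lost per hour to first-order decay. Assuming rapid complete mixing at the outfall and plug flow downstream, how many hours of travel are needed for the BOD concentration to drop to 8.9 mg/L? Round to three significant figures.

38.6 h

Mass balance: C = (62.90·1.000 + 5.320·163.0) / 68.22 = 930.1/68.22 = 13.63 mg/L.
1.1%/h lost → k = −ln(1 − 0.011) = 0.01106 h⁻¹.
13.63·exp(−k·t) = 8.9 → t = ln(13.63/8.9)/k = 138800 s = 38.56 h.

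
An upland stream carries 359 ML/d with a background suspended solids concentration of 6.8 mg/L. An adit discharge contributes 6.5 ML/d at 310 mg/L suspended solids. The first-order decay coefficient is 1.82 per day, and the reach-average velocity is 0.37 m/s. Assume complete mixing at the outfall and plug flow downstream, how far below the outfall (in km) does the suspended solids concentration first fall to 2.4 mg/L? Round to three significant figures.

28.5 km

Conservation of mass: C = (359.0·6.800 + 6.500·310.0) / 365.5 = 4456/365.5 = 12.19 mg/L.
Set 12.19·exp(−k·t) = 2.4 → t = ln(12.19/2.4)/k = 77160 s = 21.43 h.
Distance = v·t = 0.37·77160 = 28550 m = 28.55 km.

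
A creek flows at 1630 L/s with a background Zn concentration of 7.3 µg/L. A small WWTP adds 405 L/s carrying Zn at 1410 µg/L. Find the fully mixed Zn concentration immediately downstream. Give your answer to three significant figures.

After mixing, C = (1630·7.300 + 405.0·1410) / 2035 = 582900/2035 = 286.5 µg/L.

286 µg/L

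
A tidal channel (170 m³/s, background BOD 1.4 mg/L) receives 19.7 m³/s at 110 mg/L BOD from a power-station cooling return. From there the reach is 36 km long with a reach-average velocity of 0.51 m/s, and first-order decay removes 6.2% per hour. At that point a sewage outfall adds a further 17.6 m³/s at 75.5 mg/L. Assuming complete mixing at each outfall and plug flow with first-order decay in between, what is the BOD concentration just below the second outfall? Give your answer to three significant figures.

9.72 mg/L

After mixing, C = (170.0·1.400 + 19.70·110.0) / 189.7 = 2405/189.7 = 12.68 mg/L; combined flow 189.7 m³/s.
Travel time t = 36·1000 / 0.51 = 70590 s = 19.61 h.
6.2%/h lost → k = −ln(1 − 0.062) = 0.06401 h⁻¹.
After decay, C = 12.68 × e^(−kt) = 12.68 × 0.2851 = 3.614 mg/L.
Second outfall: C = (189.7·3.614 + 17.60·75.50)/207.3 = 9.717 mg/L.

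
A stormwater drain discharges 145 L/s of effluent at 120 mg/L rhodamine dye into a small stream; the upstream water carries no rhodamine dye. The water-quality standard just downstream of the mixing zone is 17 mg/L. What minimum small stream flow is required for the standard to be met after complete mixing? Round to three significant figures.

879 L/s

Set C_mix = 17: (Q·0 + 145.0·120.0) / (Q + 145.0) = 17
→ Q = 145.0·(120.0 − 17)/(17 − 0) = 878.5 L/s.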